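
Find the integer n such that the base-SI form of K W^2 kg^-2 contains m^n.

W = kg·m²·s⁻³.
So W² = kg²·m⁴·s⁻⁶.
Combining: K·W²·kg⁻² = K · (kg²·m⁴·s⁻⁶) · kg⁻² = m⁴·s⁻⁶·K.
The exponent of m is 4.

4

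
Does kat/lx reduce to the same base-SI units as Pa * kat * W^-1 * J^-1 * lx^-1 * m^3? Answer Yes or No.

No

Left side:
  lx = lm/m² (illuminance = luminous flux per area),
      = m⁻²·cd.
  So lx⁻¹ = m²·cd⁻¹.
  kat = mol/s = s⁻¹·mol (catalytic activity).
  Combining: lx⁻¹·kat = (m²·cd⁻¹) · (s⁻¹·mol) = m²·s⁻¹·mol·cd⁻¹.
Right side:
  Pa = N/m² (pressure = force per area),
      = kg·m⁻¹·s⁻².
  kat = mol/s = s⁻¹·mol (catalytic activity).
  W = J/s (power = energy per time),
      = kg·m²·s⁻³.
  So W⁻¹ = kg⁻¹·m⁻²·s³.
  J = N·m (work = force × distance),
      = kg·m²·s⁻².
  So J⁻¹ = kg⁻¹·m⁻²·s².
  lx = lm/m² (illuminance = luminous flux per area),
      = m⁻²·cd.
  So lx⁻¹ = m²·cd⁻¹.
  Combining: Pa·kat·W⁻¹·J⁻¹·lx⁻¹·m³ = (kg·m⁻¹·s⁻²) · (s⁻¹·mol) · (kg⁻¹·m⁻²·s³) · (kg⁻¹·m⁻²·s²) · (m²·cd⁻¹) · m³ = kg⁻¹·s²·mol·cd⁻¹.
Left is m²·s⁻¹·mol·cd⁻¹; right is kg⁻¹·s²·mol·cd⁻¹ — different.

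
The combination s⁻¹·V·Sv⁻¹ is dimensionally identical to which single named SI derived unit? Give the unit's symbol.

T

V = W/A (potential = power per current),
    = kg·m²·s⁻³·A⁻¹.
Sv = J/kg (equivalent dose = energy per mass),
    = m²·s⁻².
So Sv⁻¹ = m⁻²·s².
Combining: s⁻¹·V·Sv⁻¹ = s⁻¹ · (kg·m²·s⁻³·A⁻¹) · (m⁻²·s²) = kg·s⁻²·A⁻¹.
kg·s⁻²·A⁻¹ is the base-SI form of the tesla.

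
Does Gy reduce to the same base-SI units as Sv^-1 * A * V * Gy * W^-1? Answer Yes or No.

No

Left side:
  Gy = m²·s⁻².
Right side:
  Sv = m²·s⁻².
  So Sv⁻¹ = m⁻²·s².
  V = kg·m²·s⁻³·A⁻¹.
  Gy = m²·s⁻².
  W = kg·m²·s⁻³.
  So W⁻¹ = kg⁻¹·m⁻²·s³.
  Combining: Sv⁻¹·A·V·Gy·W⁻¹ = (m⁻²·s²) · A · (kg·m²·s⁻³·A⁻¹) · (m²·s⁻²) · (kg⁻¹·m⁻²·s³) = 1.
Left is m²·s⁻²; right is 1 — different.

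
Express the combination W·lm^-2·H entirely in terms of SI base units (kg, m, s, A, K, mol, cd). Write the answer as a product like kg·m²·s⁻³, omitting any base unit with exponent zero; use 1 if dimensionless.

W = J/s (power = energy per time),
    = kg·m²·s⁻³.
lm = cd·sr = cd (luminous flux; sr is dimensionless).
So lm⁻² = cd⁻².
H = Wb/A (inductance = flux per current),
    = kg·m²·s⁻²·A⁻².
Combining: W·lm⁻²·H = (kg·m²·s⁻³) · cd⁻² · (kg·m²·s⁻²·A⁻²) = kg²·m⁴·s⁻⁵·A⁻²·cd⁻².

kg²·m⁴·s⁻⁵·A⁻²·cd⁻²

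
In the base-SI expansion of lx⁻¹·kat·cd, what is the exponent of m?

lx = m⁻²·cd.
So lx⁻¹ = m²·cd⁻¹.
kat = s⁻¹·mol.
Combining: lx⁻¹·kat·cd = (m²·cd⁻¹) · (s⁻¹·mol) · cd = m²·s⁻¹·mol.
The exponent of m is 2.

2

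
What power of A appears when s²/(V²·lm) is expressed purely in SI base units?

V = W/A (potential = power per current),
    = kg·m²·s⁻³·A⁻¹.
So V⁻² = kg⁻²·m⁻⁴·s⁶·A².
lm = cd·sr = cd (luminous flux; sr is dimensionless).
So lm⁻¹ = cd⁻¹.
Combining: V⁻²·s²·lm⁻¹ = (kg⁻²·m⁻⁴·s⁶·A²) · s² · cd⁻¹ = kg⁻²·m⁻⁴·s⁸·A²·cd⁻¹.
The exponent of A is 2.

2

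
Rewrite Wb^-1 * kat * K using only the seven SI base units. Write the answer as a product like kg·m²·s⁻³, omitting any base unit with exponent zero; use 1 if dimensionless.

kg⁻¹·m⁻²·s·A·K·mol

Wb = V·s (flux: a volt is a weber per second),
    = kg·m²·s⁻²·A⁻¹.
So Wb⁻¹ = kg⁻¹·m⁻²·s²·A.
kat = mol/s = s⁻¹·mol (catalytic activity).
Combining: Wb⁻¹·kat·K = (kg⁻¹·m⁻²·s²·A) · (s⁻¹·mol) · K = kg⁻¹·m⁻²·s·A·K·mol.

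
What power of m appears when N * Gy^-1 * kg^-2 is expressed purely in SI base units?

-1

N = kg·m·s⁻².
Gy = m²·s⁻².
So Gy⁻¹ = m⁻²·s².
Combining: N·Gy⁻¹·kg⁻² = (kg·m·s⁻²) · (m⁻²·s²) · kg⁻² = kg⁻¹·m⁻¹.
The exponent of m is -1.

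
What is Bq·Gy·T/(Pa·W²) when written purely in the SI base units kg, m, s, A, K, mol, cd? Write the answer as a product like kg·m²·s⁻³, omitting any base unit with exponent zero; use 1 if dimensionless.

Bq = 1/s = s⁻¹ (activity is decays per second).
Gy = J/kg (absorbed dose = energy per mass),
    = m²·s⁻².
Pa = N/m² (pressure = force per area),
    = kg·m⁻¹·s⁻².
So Pa⁻¹ = kg⁻¹·m·s².
W = J/s (power = energy per time),
    = kg·m²·s⁻³.
So W⁻² = kg⁻²·m⁻⁴·s⁶.
T = Wb/m² (flux density = flux per area),
    = kg·s⁻²·A⁻¹.
Combining: Bq·Gy·Pa⁻¹·W⁻²·T = s⁻¹ · (m²·s⁻²) · (kg⁻¹·m·s²) · (kg⁻²·m⁻⁴·s⁶) · (kg·s⁻²·A⁻¹) = kg⁻²·m⁻¹·s³·A⁻¹.

kg⁻²·m⁻¹·s³·A⁻¹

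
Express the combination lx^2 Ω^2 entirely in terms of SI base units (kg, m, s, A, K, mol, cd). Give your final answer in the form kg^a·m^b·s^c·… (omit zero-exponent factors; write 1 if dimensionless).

kg²·s⁻⁶·A⁻⁴·cd²

lx = lm/m² (illuminance = luminous flux per area),
    = m⁻²·cd.
So lx² = m⁻⁴·cd².
Ω = V/A (resistance = voltage per current),
    = kg·m²·s⁻³·A⁻².
So Ω² = kg²·m⁴·s⁻⁶·A⁻⁴.
Combining: lx²·Ω² = (m⁻⁴·cd²) · (kg²·m⁴·s⁻⁶·A⁻⁴) = kg²·s⁻⁶·A⁻⁴·cd².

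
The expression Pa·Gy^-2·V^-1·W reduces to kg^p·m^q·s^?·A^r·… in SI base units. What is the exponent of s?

2

Pa = N/m² (pressure = force per area),
    = kg·m⁻¹·s⁻².
Gy = J/kg (absorbed dose = energy per mass),
    = m²·s⁻².
So Gy⁻² = m⁻⁴·s⁴.
V = W/A (potential = power per current),
    = kg·m²·s⁻³·A⁻¹.
So V⁻¹ = kg⁻¹·m⁻²·s³·A.
W = J/s (power = energy per time),
    = kg·m²·s⁻³.
Combining: Pa·Gy⁻²·V⁻¹·W = (kg·m⁻¹·s⁻²) · (m⁻⁴·s⁴) · (kg⁻¹·m⁻²·s³·A) · (kg·m²·s⁻³) = kg·m⁻⁵·s²·A.
The exponent of s is 2.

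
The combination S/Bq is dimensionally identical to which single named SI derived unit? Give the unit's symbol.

Bq = 1/s = s⁻¹ (activity is decays per second).
So Bq⁻¹ = s.
S = 1/Ω (conductance is reciprocal resistance),
    = kg⁻¹·m⁻²·s³·A².
Combining: Bq⁻¹·S = s · (kg⁻¹·m⁻²·s³·A²) = kg⁻¹·m⁻²·s⁴·A².
kg⁻¹·m⁻²·s⁴·A² is the base-SI form of the farad.

F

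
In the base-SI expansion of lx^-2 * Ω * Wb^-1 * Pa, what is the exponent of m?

lx = lm/m² (illuminance = luminous flux per area),
    = m⁻²·cd.
So lx⁻² = m⁴·cd⁻².
Ω = V/A (resistance = voltage per current),
    = kg·m²·s⁻³·A⁻².
Wb = V·s (flux: a volt is a weber per second),
    = kg·m²·s⁻²·A⁻¹.
So Wb⁻¹ = kg⁻¹·m⁻²·s²·A.
Pa = N/m² (pressure = force per area),
    = kg·m⁻¹·s⁻².
Combining: lx⁻²·Ω·Wb⁻¹·Pa = (m⁴·cd⁻²) · (kg·m²·s⁻³·A⁻²) · (kg⁻¹·m⁻²·s²·A) · (kg·m⁻¹·s⁻²) = kg·m³·s⁻³·A⁻¹·cd⁻².
The exponent of m is 3.

3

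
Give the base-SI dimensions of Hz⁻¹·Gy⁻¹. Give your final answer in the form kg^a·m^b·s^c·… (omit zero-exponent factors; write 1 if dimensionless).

m⁻²·s³

Hz = s⁻¹.
So Hz⁻¹ = s.
Gy = m²·s⁻².
So Gy⁻¹ = m⁻²·s².
Combining: Hz⁻¹·Gy⁻¹ = s · (m⁻²·s²) = m⁻²·s³.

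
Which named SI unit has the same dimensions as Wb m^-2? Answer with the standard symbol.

T

Wb = kg·m²·s⁻²·A⁻¹.
Combining: Wb·m⁻² = (kg·m²·s⁻²·A⁻¹) · m⁻² = kg·s⁻²·A⁻¹.
kg·s⁻²·A⁻¹ is the base-SI form of the tesla.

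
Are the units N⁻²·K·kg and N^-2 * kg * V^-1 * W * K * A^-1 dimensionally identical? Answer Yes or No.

Left side:
  N = kg·m/s² = kg·m·s⁻² (force = mass × acceleration).
  So N⁻² = kg⁻²·m⁻²·s⁴.
  Combining: N⁻²·K·kg = (kg⁻²·m⁻²·s⁴) · K · kg = kg⁻¹·m⁻²·s⁴·K.
Right side:
  N = kg·m·s⁻².
  So N⁻² = kg⁻²·m⁻²·s⁴.
  V = kg·m²·s⁻³·A⁻¹.
  So V⁻¹ = kg⁻¹·m⁻²·s³·A.
  W = kg·m²·s⁻³.
  Combining: N⁻²·kg·V⁻¹·W·K·A⁻¹ = (kg⁻²·m⁻²·s⁴) · kg · (kg⁻¹·m⁻²·s³·A) · (kg·m²·s⁻³) · K · A⁻¹ = kg⁻¹·m⁻²·s⁴·K.
Both reduce to kg⁻¹·m⁻²·s⁴·K.

Yes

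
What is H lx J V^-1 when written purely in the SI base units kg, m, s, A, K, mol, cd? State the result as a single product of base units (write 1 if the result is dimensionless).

kg·s⁻¹·A⁻¹·cd

H = Wb/A (inductance = flux per current),
    = kg·m²·s⁻²·A⁻².
lx = lm/m² (illuminance = luminous flux per area),
    = m⁻²·cd.
J = N·m (work = force × distance),
    = kg·m²·s⁻².
V = W/A (potential = power per current),
    = kg·m²·s⁻³·A⁻¹.
So V⁻¹ = kg⁻¹·m⁻²·s³·A.
Combining: H·lx·J·V⁻¹ = (kg·m²·s⁻²·A⁻²) · (m⁻²·cd) · (kg·m²·s⁻²) · (kg⁻¹·m⁻²·s³·A) = kg·s⁻¹·A⁻¹·cd.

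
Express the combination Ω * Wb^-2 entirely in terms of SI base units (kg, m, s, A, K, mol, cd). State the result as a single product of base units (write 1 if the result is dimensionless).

Ω = kg·m²·s⁻³·A⁻².
Wb = kg·m²·s⁻²·A⁻¹.
So Wb⁻² = kg⁻²·m⁻⁴·s⁴·A².
Combining: Ω·Wb⁻² = (kg·m²·s⁻³·A⁻²) · (kg⁻²·m⁻⁴·s⁴·A²) = kg⁻¹·m⁻²·s.

kg⁻¹·m⁻²·s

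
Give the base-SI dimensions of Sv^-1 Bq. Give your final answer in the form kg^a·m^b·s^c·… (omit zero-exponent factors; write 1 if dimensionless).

m⁻²·s

Sv = J/kg (equivalent dose = energy per mass),
    = m²·s⁻².
So Sv⁻¹ = m⁻²·s².
Bq = 1/s = s⁻¹ (activity is decays per second).
Combining: Sv⁻¹·Bq = (m⁻²·s²) · s⁻¹ = m⁻²·s.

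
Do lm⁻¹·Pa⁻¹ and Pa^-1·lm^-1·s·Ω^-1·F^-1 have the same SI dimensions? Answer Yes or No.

Yes

Left side:
  lm = cd·sr = cd (luminous flux; sr is dimensionless).
  So lm⁻¹ = cd⁻¹.
  Pa = N/m² (pressure = force per area),
      = kg·m⁻¹·s⁻².
  So Pa⁻¹ = kg⁻¹·m·s².
  Combining: lm⁻¹·Pa⁻¹ = cd⁻¹ · (kg⁻¹·m·s²) = kg⁻¹·m·s²·cd⁻¹.
Right side:
  Pa = N/m² (pressure = force per area),
      = kg·m⁻¹·s⁻².
  So Pa⁻¹ = kg⁻¹·m·s².
  lm = cd·sr = cd (luminous flux; sr is dimensionless).
  So lm⁻¹ = cd⁻¹.
  Ω = V/A (resistance = voltage per current),
      = kg·m²·s⁻³·A⁻².
  So Ω⁻¹ = kg⁻¹·m⁻²·s³·A².
  F = C/V (capacitance = charge per voltage),
      = A·s/(kg·m²·s⁻³·A⁻¹) (substituting C and V),
      = kg⁻¹·m⁻²·s⁴·A².
  So F⁻¹ = kg·m²·s⁻⁴·A⁻².
  Combining: Pa⁻¹·lm⁻¹·s·Ω⁻¹·F⁻¹ = (kg⁻¹·m·s²) · cd⁻¹ · s · (kg⁻¹·m⁻²·s³·A²) · (kg·m²·s⁻⁴·A⁻²) = kg⁻¹·m·s²·cd⁻¹.
Both reduce to kg⁻¹·m·s²·cd⁻¹.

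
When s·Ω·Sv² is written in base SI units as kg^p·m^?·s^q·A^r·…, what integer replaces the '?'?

6

Ω = V/A (resistance = voltage per current),
    = kg·m²·s⁻³·A⁻².
Sv = J/kg (equivalent dose = energy per mass),
    = m²·s⁻².
So Sv² = m⁴·s⁻⁴.
Combining: s·Ω·Sv² = s · (kg·m²·s⁻³·A⁻²) · (m⁴·s⁻⁴) = kg·m⁶·s⁻⁶·A⁻².
The exponent of m is 6.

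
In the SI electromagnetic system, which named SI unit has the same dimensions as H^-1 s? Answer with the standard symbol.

S

H = Wb/A (inductance = flux per current),
    = kg·m²·s⁻²·A⁻².
So H⁻¹ = kg⁻¹·m⁻²·s²·A².
Combining: H⁻¹·s = (kg⁻¹·m⁻²·s²·A²) · s = kg⁻¹·m⁻²·s³·A².
kg⁻¹·m⁻²·s³·A² is the base-SI form of the siemens.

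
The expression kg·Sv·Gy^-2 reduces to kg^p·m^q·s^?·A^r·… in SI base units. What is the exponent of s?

2

Sv = J/kg (equivalent dose = energy per mass),
    = m²·s⁻².
Gy = J/kg (absorbed dose = energy per mass),
    = m²·s⁻².
So Gy⁻² = m⁻⁴·s⁴.
Combining: kg·Sv·Gy⁻² = kg · (m²·s⁻²) · (m⁻⁴·s⁴) = kg·m⁻²·s².
The exponent of s is 2.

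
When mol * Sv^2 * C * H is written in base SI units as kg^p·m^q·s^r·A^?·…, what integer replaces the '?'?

Sv = J/kg (equivalent dose = energy per mass),
    = m²·s⁻².
So Sv² = m⁴·s⁻⁴.
C = A·s = s·A (charge = current × time).
H = Wb/A (inductance = flux per current),
    = kg·m²·s⁻²·A⁻².
Combining: mol·Sv²·C·H = mol · (m⁴·s⁻⁴) · (s·A) · (kg·m²·s⁻²·A⁻²) = kg·m⁶·s⁻⁵·A⁻¹·mol.
The exponent of A is -1.

-1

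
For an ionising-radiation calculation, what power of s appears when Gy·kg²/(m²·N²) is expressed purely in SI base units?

Gy = J/kg (absorbed dose = energy per mass),
    = m²·s⁻².
N = kg·m/s² = kg·m·s⁻² (force = mass × acceleration).
So N⁻² = kg⁻²·m⁻²·s⁴.
Combining: Gy·m⁻²·N⁻²·kg² = (m²·s⁻²) · m⁻² · (kg⁻²·m⁻²·s⁴) · kg² = m⁻²·s².
The exponent of s is 2.

2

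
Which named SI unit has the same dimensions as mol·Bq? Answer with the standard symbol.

kat

Bq = 1/s = s⁻¹ (activity is decays per second).
Combining: mol·Bq = mol · s⁻¹ = s⁻¹·mol.
s⁻¹·mol is the base-SI form of the katal.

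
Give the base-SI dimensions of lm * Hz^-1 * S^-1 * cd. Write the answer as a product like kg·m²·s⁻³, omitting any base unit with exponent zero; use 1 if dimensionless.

lm = cd·sr = cd (luminous flux; sr is dimensionless).
Hz = 1/s = s⁻¹ (frequency is cycles per second).
So Hz⁻¹ = s.
S = 1/Ω (conductance is reciprocal resistance),
    = kg⁻¹·m⁻²·s³·A².
So S⁻¹ = kg·m²·s⁻³·A⁻².
Combining: lm·Hz⁻¹·S⁻¹·cd = cd · s · (kg·m²·s⁻³·A⁻²) · cd = kg·m²·s⁻²·A⁻²·cd².

kg·m²·s⁻²·A⁻²·cd²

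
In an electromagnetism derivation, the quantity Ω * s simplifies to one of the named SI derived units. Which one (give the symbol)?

H

Ω = V/A (resistance = voltage per current),
    = kg·m²·s⁻³·A⁻².
Combining: Ω·s = (kg·m²·s⁻³·A⁻²) · s = kg·m²·s⁻²·A⁻².
kg·m²·s⁻²·A⁻² is the base-SI form of the henry.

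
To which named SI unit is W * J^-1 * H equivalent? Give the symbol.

W = J/s (power = energy per time),
    = kg·m²·s⁻³.
J = N·m (work = force × distance),
    = kg·m²·s⁻².
So J⁻¹ = kg⁻¹·m⁻²·s².
H = Wb/A (inductance = flux per current),
    = kg·m²·s⁻²·A⁻².
Combining: W·J⁻¹·H = (kg·m²·s⁻³) · (kg⁻¹·m⁻²·s²) · (kg·m²·s⁻²·A⁻²) = kg·m²·s⁻³·A⁻².
kg·m²·s⁻³·A⁻² is the base-SI form of the ohm.

Ω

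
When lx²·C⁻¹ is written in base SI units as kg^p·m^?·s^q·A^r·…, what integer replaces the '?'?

-4

lx = m⁻²·cd.
So lx² = m⁻⁴·cd².
C = s·A.
So C⁻¹ = s⁻¹·A⁻¹.
Combining: lx²·C⁻¹ = (m⁻⁴·cd²) · (s⁻¹·A⁻¹) = m⁻⁴·s⁻¹·A⁻¹·cd².
The exponent of m is -4.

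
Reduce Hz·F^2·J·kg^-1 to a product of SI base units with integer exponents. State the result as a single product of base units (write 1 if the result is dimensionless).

Hz = 1/s = s⁻¹ (frequency is cycles per second).
F = C/V (capacitance = charge per voltage),
    = A·s/(kg·m²·s⁻³·A⁻¹) (substituting C and V),
    = kg⁻¹·m⁻²·s⁴·A².
So F² = kg⁻²·m⁻⁴·s⁸·A⁴.
J = N·m (work = force × distance),
    = kg·m²·s⁻².
Combining: Hz·F²·J·kg⁻¹ = s⁻¹ · (kg⁻²·m⁻⁴·s⁸·A⁴) · (kg·m²·s⁻²) · kg⁻¹ = kg⁻²·m⁻²·s⁵·A⁴.

kg⁻²·m⁻²·s⁵·A⁴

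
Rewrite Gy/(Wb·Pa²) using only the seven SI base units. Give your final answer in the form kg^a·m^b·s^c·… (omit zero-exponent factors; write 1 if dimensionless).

Wb = kg·m²·s⁻²·A⁻¹.
So Wb⁻¹ = kg⁻¹·m⁻²·s²·A.
Gy = m²·s⁻².
Pa = kg·m⁻¹·s⁻².
So Pa⁻² = kg⁻²·m²·s⁴.
Combining: Wb⁻¹·Gy·Pa⁻² = (kg⁻¹·m⁻²·s²·A) · (m²·s⁻²) · (kg⁻²·m²·s⁴) = kg⁻³·m²·s⁴·A.

kg⁻³·m²·s⁴·A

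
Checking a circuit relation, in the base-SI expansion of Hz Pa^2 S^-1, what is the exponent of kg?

3

Hz = 1/s = s⁻¹ (frequency is cycles per second).
Pa = N/m² (pressure = force per area),
    = kg·m⁻¹·s⁻².
So Pa² = kg²·m⁻²·s⁻⁴.
S = 1/Ω (conductance is reciprocal resistance),
    = kg⁻¹·m⁻²·s³·A².
So S⁻¹ = kg·m²·s⁻³·A⁻².
Combining: Hz·Pa²·S⁻¹ = s⁻¹ · (kg²·m⁻²·s⁻⁴) · (kg·m²·s⁻³·A⁻²) = kg³·s⁻⁸·A⁻².
The exponent of kg is 3.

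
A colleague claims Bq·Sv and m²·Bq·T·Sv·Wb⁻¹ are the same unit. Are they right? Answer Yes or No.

Yes

Left side:
  Bq = 1/s = s⁻¹ (activity is decays per second).
  Sv = J/kg (equivalent dose = energy per mass),
      = m²·s⁻².
  Combining: Bq·Sv = s⁻¹ · (m²·s⁻²) = m²·s⁻³.
Right side:
  Bq = 1/s = s⁻¹ (activity is decays per second).
  T = Wb/m² (flux density = flux per area),
      = kg·s⁻²·A⁻¹.
  Sv = J/kg (equivalent dose = energy per mass),
      = m²·s⁻².
  Wb = V·s (flux: a volt is a weber per second),
      = kg·m²·s⁻²·A⁻¹.
  So Wb⁻¹ = kg⁻¹·m⁻²·s²·A.
  Combining: m²·Bq·T·Sv·Wb⁻¹ = m² · s⁻¹ · (kg·s⁻²·A⁻¹) · (m²·s⁻²) · (kg⁻¹·m⁻²·s²·A) = m²·s⁻³.
Both reduce to m²·s⁻³.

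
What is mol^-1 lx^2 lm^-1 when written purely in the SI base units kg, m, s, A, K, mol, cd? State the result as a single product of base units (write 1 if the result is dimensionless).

lx = lm/m² (illuminance = luminous flux per area),
    = m⁻²·cd.
So lx² = m⁻⁴·cd².
lm = cd·sr = cd (luminous flux; sr is dimensionless).
So lm⁻¹ = cd⁻¹.
Combining: mol⁻¹·lx²·lm⁻¹ = mol⁻¹ · (m⁻⁴·cd²) · cd⁻¹ = m⁻⁴·mol⁻¹·cd.

m⁻⁴·mol⁻¹·cd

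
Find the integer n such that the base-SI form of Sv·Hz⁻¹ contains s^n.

-1

Sv = m²·s⁻².
Hz = s⁻¹.
So Hz⁻¹ = s.
Combining: Sv·Hz⁻¹ = (m²·s⁻²) · s = m²·s⁻¹.
The exponent of s is -1.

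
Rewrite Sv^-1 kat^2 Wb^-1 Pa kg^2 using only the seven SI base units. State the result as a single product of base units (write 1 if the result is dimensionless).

kg²·m⁻⁵·A·mol²

Sv = m²·s⁻².
So Sv⁻¹ = m⁻²·s².
kat = s⁻¹·mol.
So kat² = s⁻²·mol².
Wb = kg·m²·s⁻²·A⁻¹.
So Wb⁻¹ = kg⁻¹·m⁻²·s²·A.
Pa = kg·m⁻¹·s⁻².
Combining: Sv⁻¹·kat²·Wb⁻¹·Pa·kg² = (m⁻²·s²) · (s⁻²·mol²) · (kg⁻¹·m⁻²·s²·A) · (kg·m⁻¹·s⁻²) · kg² = kg²·m⁻⁵·A·mol².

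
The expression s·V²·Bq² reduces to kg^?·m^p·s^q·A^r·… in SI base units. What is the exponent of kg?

V = kg·m²·s⁻³·A⁻¹.
So V² = kg²·m⁴·s⁻⁶·A⁻².
Bq = s⁻¹.
So Bq² = s⁻².
Combining: s·V²·Bq² = s · (kg²·m⁴·s⁻⁶·A⁻²) · s⁻² = kg²·m⁴·s⁻⁷·A⁻².
The exponent of kg is 2.

2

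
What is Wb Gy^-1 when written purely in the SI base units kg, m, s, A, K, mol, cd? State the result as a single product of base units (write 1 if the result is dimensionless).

Wb = V·s (flux: a volt is a weber per second),
    = kg·m²·s⁻²·A⁻¹.
Gy = J/kg (absorbed dose = energy per mass),
    = m²·s⁻².
So Gy⁻¹ = m⁻²·s².
Combining: Wb·Gy⁻¹ = (kg·m²·s⁻²·A⁻¹) · (m⁻²·s²) = kg·A⁻¹.

kg·A⁻¹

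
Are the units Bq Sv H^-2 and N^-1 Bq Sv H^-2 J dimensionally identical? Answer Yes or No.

Left side:
  Bq = s⁻¹.
  Sv = m²·s⁻².
  H = kg·m²·s⁻²·A⁻².
  So H⁻² = kg⁻²·m⁻⁴·s⁴·A⁴.
  Combining: Bq·Sv·H⁻² = s⁻¹ · (m²·s⁻²) · (kg⁻²·m⁻⁴·s⁴·A⁴) = kg⁻²·m⁻²·s·A⁴.
Right side:
  N = kg·m/s² = kg·m·s⁻² (force = mass × acceleration).
  So N⁻¹ = kg⁻¹·m⁻¹·s².
  Bq = 1/s = s⁻¹ (activity is decays per second).
  Sv = J/kg (equivalent dose = energy per mass),
      = m²·s⁻².
  H = Wb/A (inductance = flux per current),
      = kg·m²·s⁻²·A⁻².
  So H⁻² = kg⁻²·m⁻⁴·s⁴·A⁴.
  J = N·m (work = force × distance),
      = kg·m²·s⁻².
  Combining: N⁻¹·Bq·Sv·H⁻²·J = (kg⁻¹·m⁻¹·s²) · s⁻¹ · (m²·s⁻²) · (kg⁻²·m⁻⁴·s⁴·A⁴) · (kg·m²·s⁻²) = kg⁻²·m⁻¹·s·A⁴.
Left is kg⁻²·m⁻²·s·A⁴; right is kg⁻²·m⁻¹·s·A⁴ — different.

No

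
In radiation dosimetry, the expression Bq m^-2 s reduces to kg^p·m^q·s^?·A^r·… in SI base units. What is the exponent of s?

Bq = 1/s = s⁻¹ (activity is decays per second).
Combining: Bq·m⁻²·s = s⁻¹ · m⁻² · s = m⁻².
The exponent of s is 0.

0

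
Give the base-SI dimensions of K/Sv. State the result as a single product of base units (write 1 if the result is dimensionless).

Sv = m²·s⁻².
So Sv⁻¹ = m⁻²·s².
Combining: K·Sv⁻¹ = K · (m⁻²·s²) = m⁻²·s²·K.

m⁻²·s²·K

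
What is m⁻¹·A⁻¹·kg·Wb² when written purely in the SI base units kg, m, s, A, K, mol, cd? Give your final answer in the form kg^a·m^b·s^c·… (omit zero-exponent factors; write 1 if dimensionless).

Wb = V·s (flux: a volt is a weber per second),
    = kg·m²·s⁻²·A⁻¹.
So Wb² = kg²·m⁴·s⁻⁴·A⁻².
Combining: m⁻¹·A⁻¹·kg·Wb² = m⁻¹ · A⁻¹ · kg · (kg²·m⁴·s⁻⁴·A⁻²) = kg³·m³·s⁻⁴·A⁻³.

kg³·m³·s⁻⁴·A⁻³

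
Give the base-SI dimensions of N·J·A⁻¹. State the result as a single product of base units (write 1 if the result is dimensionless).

N = kg·m·s⁻².
J = kg·m²·s⁻².
Combining: N·J·A⁻¹ = (kg·m·s⁻²) · (kg·m²·s⁻²) · A⁻¹ = kg²·m³·s⁻⁴·A⁻¹.

kg²·m³·s⁻⁴·A⁻¹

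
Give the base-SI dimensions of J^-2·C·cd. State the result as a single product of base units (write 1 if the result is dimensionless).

kg⁻²·m⁻⁴·s⁵·A·cd

J = N·m (work = force × distance),
    = kg·m²·s⁻².
So J⁻² = kg⁻²·m⁻⁴·s⁴.
C = A·s = s·A (charge = current × time).
Combining: J⁻²·C·cd = (kg⁻²·m⁻⁴·s⁴) · (s·A) · cd = kg⁻²·m⁻⁴·s⁵·A·cd.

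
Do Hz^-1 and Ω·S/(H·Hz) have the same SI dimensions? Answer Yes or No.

Left side:
  Hz = s⁻¹.
  So Hz⁻¹ = s.
Right side:
  Ω = V/A (resistance = voltage per current),
      = kg·m²·s⁻³·A⁻².
  H = Wb/A (inductance = flux per current),
      = kg·m²·s⁻²·A⁻².
  So H⁻¹ = kg⁻¹·m⁻²·s²·A².
  S = 1/Ω (conductance is reciprocal resistance),
      = kg⁻¹·m⁻²·s³·A².
  Hz = 1/s = s⁻¹ (frequency is cycles per second).
  So Hz⁻¹ = s.
  Combining: Ω·H⁻¹·S·Hz⁻¹ = (kg·m²·s⁻³·A⁻²) · (kg⁻¹·m⁻²·s²·A²) · (kg⁻¹·m⁻²·s³·A²) · s = kg⁻¹·m⁻²·s³·A².
Left is s; right is kg⁻¹·m⁻²·s³·A² — different.

No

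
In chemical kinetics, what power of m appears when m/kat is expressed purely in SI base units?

kat = mol/s = s⁻¹·mol (catalytic activity).
So kat⁻¹ = s·mol⁻¹.
Combining: kat⁻¹·m = (s·mol⁻¹) · m = m·s·mol⁻¹.
The exponent of m is 1.

1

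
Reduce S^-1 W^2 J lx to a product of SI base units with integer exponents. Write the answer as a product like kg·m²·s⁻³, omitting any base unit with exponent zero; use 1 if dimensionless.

S = kg⁻¹·m⁻²·s³·A².
So S⁻¹ = kg·m²·s⁻³·A⁻².
W = kg·m²·s⁻³.
So W² = kg²·m⁴·s⁻⁶.
J = kg·m²·s⁻².
lx = m⁻²·cd.
Combining: S⁻¹·W²·J·lx = (kg·m²·s⁻³·A⁻²) · (kg²·m⁴·s⁻⁶) · (kg·m²·s⁻²) · (m⁻²·cd) = kg⁴·m⁶·s⁻¹¹·A⁻²·cd.

kg⁴·m⁶·s⁻¹¹·A⁻²·cd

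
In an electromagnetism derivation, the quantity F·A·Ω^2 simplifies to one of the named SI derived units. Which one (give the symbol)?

Wb

F = kg⁻¹·m⁻²·s⁴·A².
Ω = kg·m²·s⁻³·A⁻².
So Ω² = kg²·m⁴·s⁻⁶·A⁻⁴.
Combining: F·A·Ω² = (kg⁻¹·m⁻²·s⁴·A²) · A · (kg²·m⁴·s⁻⁶·A⁻⁴) = kg·m²·s⁻²·A⁻¹.
kg·m²·s⁻²·A⁻¹ is the base-SI form of the weber.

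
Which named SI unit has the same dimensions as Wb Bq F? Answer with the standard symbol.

Wb = V·s (flux: a volt is a weber per second),
    = kg·m²·s⁻²·A⁻¹.
Bq = 1/s = s⁻¹ (activity is decays per second).
F = C/V (capacitance = charge per voltage),
    = A·s/(kg·m²·s⁻³·A⁻¹) (substituting C and V),
    = kg⁻¹·m⁻²·s⁴·A².
Combining: Wb·Bq·F = (kg·m²·s⁻²·A⁻¹) · s⁻¹ · (kg⁻¹·m⁻²·s⁴·A²) = s·A.
s·A is the base-SI form of the coulomb.

C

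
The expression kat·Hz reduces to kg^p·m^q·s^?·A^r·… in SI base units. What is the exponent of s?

-2

kat = mol/s = s⁻¹·mol (catalytic activity).
Hz = 1/s = s⁻¹ (frequency is cycles per second).
Combining: kat·Hz = (s⁻¹·mol) · s⁻¹ = s⁻²·mol.
The exponent of s is -2.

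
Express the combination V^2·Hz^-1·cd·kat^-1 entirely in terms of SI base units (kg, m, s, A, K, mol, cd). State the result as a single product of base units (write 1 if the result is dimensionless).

kg²·m⁴·s⁻⁴·A⁻²·mol⁻¹·cd

V = W/A (potential = power per current),
    = kg·m²·s⁻³·A⁻¹.
So V² = kg²·m⁴·s⁻⁶·A⁻².
Hz = 1/s = s⁻¹ (frequency is cycles per second).
So Hz⁻¹ = s.
kat = mol/s = s⁻¹·mol (catalytic activity).
So kat⁻¹ = s·mol⁻¹.
Combining: V²·Hz⁻¹·cd·kat⁻¹ = (kg²·m⁴·s⁻⁶·A⁻²) · s · cd · (s·mol⁻¹) = kg²·m⁴·s⁻⁴·A⁻²·mol⁻¹·cd.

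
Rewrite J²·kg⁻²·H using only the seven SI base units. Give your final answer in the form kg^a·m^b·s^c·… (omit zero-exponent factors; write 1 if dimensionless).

kg·m⁶·s⁻⁶·A⁻²

J = N·m (work = force × distance),
    = kg·m²·s⁻².
So J² = kg²·m⁴·s⁻⁴.
H = Wb/A (inductance = flux per current),
    = kg·m²·s⁻²·A⁻².
Combining: J²·kg⁻²·H = (kg²·m⁴·s⁻⁴) · kg⁻² · (kg·m²·s⁻²·A⁻²) = kg·m⁶·s⁻⁶·A⁻².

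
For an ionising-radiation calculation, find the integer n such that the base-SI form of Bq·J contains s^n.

Bq = s⁻¹.
J = kg·m²·s⁻².
Combining: Bq·J = s⁻¹ · (kg·m²·s⁻²) = kg·m²·s⁻³.
The exponent of s is -3.

-3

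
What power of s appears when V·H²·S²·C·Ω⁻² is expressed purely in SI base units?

6

V = kg·m²·s⁻³·A⁻¹.
H = kg·m²·s⁻²·A⁻².
So H² = kg²·m⁴·s⁻⁴·A⁻⁴.
S = kg⁻¹·m⁻²·s³·A².
So S² = kg⁻²·m⁻⁴·s⁶·A⁴.
C = s·A.
Ω = kg·m²·s⁻³·A⁻².
So Ω⁻² = kg⁻²·m⁻⁴·s⁶·A⁴.
Combining: V·H²·S²·C·Ω⁻² = (kg·m²·s⁻³·A⁻¹) · (kg²·m⁴·s⁻⁴·A⁻⁴) · (kg⁻²·m⁻⁴·s⁶·A⁴) · (s·A) · (kg⁻²·m⁻⁴·s⁶·A⁴) = kg⁻¹·m⁻²·s⁶·A⁴.
The exponent of s is 6.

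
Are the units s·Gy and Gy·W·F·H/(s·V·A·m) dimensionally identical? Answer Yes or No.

No

Left side:
  Gy = J/kg (absorbed dose = energy per mass),
      = m²·s⁻².
  Combining: s·Gy = s · (m²·s⁻²) = m²·s⁻¹.
Right side:
  Gy = J/kg (absorbed dose = energy per mass),
      = m²·s⁻².
  W = J/s (power = energy per time),
      = kg·m²·s⁻³.
  F = C/V (capacitance = charge per voltage),
      = A·s/(kg·m²·s⁻³·A⁻¹) (substituting C and V),
      = kg⁻¹·m⁻²·s⁴·A².
  V = W/A (potential = power per current),
      = kg·m²·s⁻³·A⁻¹.
  So V⁻¹ = kg⁻¹·m⁻²·s³·A.
  H = Wb/A (inductance = flux per current),
      = kg·m²·s⁻²·A⁻².
  Combining: Gy·W·s⁻¹·F·V⁻¹·H·A⁻¹·m⁻¹ = (m²·s⁻²) · (kg·m²·s⁻³) · s⁻¹ · (kg⁻¹·m⁻²·s⁴·A²) · (kg⁻¹·m⁻²·s³·A) · (kg·m²·s⁻²·A⁻²) · A⁻¹ · m⁻¹ = m·s⁻¹.
Left is m²·s⁻¹; right is m·s⁻¹ — different.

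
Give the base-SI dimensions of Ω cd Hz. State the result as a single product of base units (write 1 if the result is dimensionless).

Ω = kg·m²·s⁻³·A⁻².
Hz = s⁻¹.
Combining: Ω·cd·Hz = (kg·m²·s⁻³·A⁻²) · cd · s⁻¹ = kg·m²·s⁻⁴·A⁻²·cd.

kg·m²·s⁻⁴·A⁻²·cd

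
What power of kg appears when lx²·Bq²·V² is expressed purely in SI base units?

2

lx = lm/m² (illuminance = luminous flux per area),
    = m⁻²·cd.
So lx² = m⁻⁴·cd².
Bq = 1/s = s⁻¹ (activity is decays per second).
So Bq² = s⁻².
V = W/A (potential = power per current),
    = kg·m²·s⁻³·A⁻¹.
So V² = kg²·m⁴·s⁻⁶·A⁻².
Combining: lx²·Bq²·V² = (m⁻⁴·cd²) · s⁻² · (kg²·m⁴·s⁻⁶·A⁻²) = kg²·s⁻⁸·A⁻²·cd².
The exponent of kg is 2.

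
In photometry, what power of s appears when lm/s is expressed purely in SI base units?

-1

lm = cd·sr = cd (luminous flux; sr is dimensionless).
Combining: lm·s⁻¹ = cd · s⁻¹ = s⁻¹·cd.
The exponent of s is -1.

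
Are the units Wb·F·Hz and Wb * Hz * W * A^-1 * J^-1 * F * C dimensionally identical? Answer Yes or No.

Left side:
  Wb = kg·m²·s⁻²·A⁻¹.
  F = kg⁻¹·m⁻²·s⁴·A².
  Hz = s⁻¹.
  Combining: Wb·F·Hz = (kg·m²·s⁻²·A⁻¹) · (kg⁻¹·m⁻²·s⁴·A²) · s⁻¹ = s·A.
Right side:
  Wb = V·s (flux: a volt is a weber per second),
      = kg·m²·s⁻²·A⁻¹.
  Hz = 1/s = s⁻¹ (frequency is cycles per second).
  W = J/s (power = energy per time),
      = kg·m²·s⁻³.
  J = N·m (work = force × distance),
      = kg·m²·s⁻².
  So J⁻¹ = kg⁻¹·m⁻²·s².
  F = C/V (capacitance = charge per voltage),
      = A·s/(kg·m²·s⁻³·A⁻¹) (substituting C and V),
      = kg⁻¹·m⁻²·s⁴·A².
  C = A·s = s·A (charge = current × time).
  Combining: Wb·Hz·W·A⁻¹·J⁻¹·F·C = (kg·m²·s⁻²·A⁻¹) · s⁻¹ · (kg·m²·s⁻³) · A⁻¹ · (kg⁻¹·m⁻²·s²) · (kg⁻¹·m⁻²·s⁴·A²) · (s·A) = s·A.
Both reduce to s·A.

Yes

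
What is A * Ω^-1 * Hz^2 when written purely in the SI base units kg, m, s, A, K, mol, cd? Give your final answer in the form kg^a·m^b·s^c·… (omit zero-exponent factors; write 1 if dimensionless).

kg⁻¹·m⁻²·s·A³

Ω = kg·m²·s⁻³·A⁻².
So Ω⁻¹ = kg⁻¹·m⁻²·s³·A².
Hz = s⁻¹.
So Hz² = s⁻².
Combining: A·Ω⁻¹·Hz² = A · (kg⁻¹·m⁻²·s³·A²) · s⁻² = kg⁻¹·m⁻²·s·A³.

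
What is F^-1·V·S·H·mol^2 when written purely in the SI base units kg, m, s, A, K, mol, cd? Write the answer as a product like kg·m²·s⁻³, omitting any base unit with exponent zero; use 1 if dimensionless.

kg²·m⁴·s⁻⁶·A⁻³·mol²

F = C/V (capacitance = charge per voltage),
    = A·s/(kg·m²·s⁻³·A⁻¹) (substituting C and V),
    = kg⁻¹·m⁻²·s⁴·A².
So F⁻¹ = kg·m²·s⁻⁴·A⁻².
V = W/A (potential = power per current),
    = kg·m²·s⁻³·A⁻¹.
S = 1/Ω (conductance is reciprocal resistance),
    = kg⁻¹·m⁻²·s³·A².
H = Wb/A (inductance = flux per current),
    = kg·m²·s⁻²·A⁻².
Combining: F⁻¹·V·S·H·mol² = (kg·m²·s⁻⁴·A⁻²) · (kg·m²·s⁻³·A⁻¹) · (kg⁻¹·m⁻²·s³·A²) · (kg·m²·s⁻²·A⁻²) · mol² = kg²·m⁴·s⁻⁶·A⁻³·mol².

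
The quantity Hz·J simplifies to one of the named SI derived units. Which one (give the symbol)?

Hz = 1/s = s⁻¹ (frequency is cycles per second).
J = N·m (work = force × distance),
    = kg·m²·s⁻².
Combining: Hz·J = s⁻¹ · (kg·m²·s⁻²) = kg·m²·s⁻³.
kg·m²·s⁻³ is the base-SI form of the watt.

W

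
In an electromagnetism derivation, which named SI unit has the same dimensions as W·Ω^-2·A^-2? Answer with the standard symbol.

S

W = J/s (power = energy per time),
    = kg·m²·s⁻³.
Ω = V/A (resistance = voltage per current),
    = kg·m²·s⁻³·A⁻².
So Ω⁻² = kg⁻²·m⁻⁴·s⁶·A⁴.
Combining: W·Ω⁻²·A⁻² = (kg·m²·s⁻³) · (kg⁻²·m⁻⁴·s⁶·A⁴) · A⁻² = kg⁻¹·m⁻²·s³·A².
kg⁻¹·m⁻²·s³·A² is the base-SI form of the siemens.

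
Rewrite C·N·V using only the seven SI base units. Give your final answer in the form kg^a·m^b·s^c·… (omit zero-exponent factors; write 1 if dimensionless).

kg²·m³·s⁻⁴

C = s·A.
N = kg·m·s⁻².
V = kg·m²·s⁻³·A⁻¹.
Combining: C·N·V = (s·A) · (kg·m·s⁻²) · (kg·m²·s⁻³·A⁻¹) = kg²·m³·s⁻⁴.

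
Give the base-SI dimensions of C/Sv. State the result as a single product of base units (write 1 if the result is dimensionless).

m⁻²·s³·A

Sv = J/kg (equivalent dose = energy per mass),
    = m²·s⁻².
So Sv⁻¹ = m⁻²·s².
C = A·s = s·A (charge = current × time).
Combining: Sv⁻¹·C = (m⁻²·s²) · (s·A) = m⁻²·s³·A.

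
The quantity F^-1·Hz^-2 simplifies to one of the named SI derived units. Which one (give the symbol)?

F = kg⁻¹·m⁻²·s⁴·A².
So F⁻¹ = kg·m²·s⁻⁴·A⁻².
Hz = s⁻¹.
So Hz⁻² = s².
Combining: F⁻¹·Hz⁻² = (kg·m²·s⁻⁴·A⁻²) · s² = kg·m²·s⁻²·A⁻².
kg·m²·s⁻²·A⁻² is the base-SI form of the henry.

H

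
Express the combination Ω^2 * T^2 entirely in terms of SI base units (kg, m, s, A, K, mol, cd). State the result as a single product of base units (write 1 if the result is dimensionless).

Ω = V/A (resistance = voltage per current),
    = kg·m²·s⁻³·A⁻².
So Ω² = kg²·m⁴·s⁻⁶·A⁻⁴.
T = Wb/m² (flux density = flux per area),
    = kg·s⁻²·A⁻¹.
So T² = kg²·s⁻⁴·A⁻².
Combining: Ω²·T² = (kg²·m⁴·s⁻⁶·A⁻⁴) · (kg²·s⁻⁴·A⁻²) = kg⁴·m⁴·s⁻¹⁰·A⁻⁶.

kg⁴·m⁴·s⁻¹⁰·A⁻⁶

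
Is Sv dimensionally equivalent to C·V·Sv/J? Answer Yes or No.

Left side:
  Sv = J/kg (equivalent dose = energy per mass),
      = m²·s⁻².
Right side:
  J = N·m (work = force × distance),
      = kg·m²·s⁻².
  So J⁻¹ = kg⁻¹·m⁻²·s².
  C = A·s = s·A (charge = current × time).
  V = W/A (potential = power per current),
      = kg·m²·s⁻³·A⁻¹.
  Sv = J/kg (equivalent dose = energy per mass),
      = m²·s⁻².
  Combining: J⁻¹·C·V·Sv = (kg⁻¹·m⁻²·s²) · (s·A) · (kg·m²·s⁻³·A⁻¹) · (m²·s⁻²) = m²·s⁻².
Both reduce to m²·s⁻².

Yes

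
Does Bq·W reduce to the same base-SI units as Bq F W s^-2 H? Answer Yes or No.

Left side:
  Bq = s⁻¹.
  W = kg·m²·s⁻³.
  Combining: Bq·W = s⁻¹ · (kg·m²·s⁻³) = kg·m²·s⁻⁴.
Right side:
  Bq = 1/s = s⁻¹ (activity is decays per second).
  F = C/V (capacitance = charge per voltage),
      = A·s/(kg·m²·s⁻³·A⁻¹) (substituting C and V),
      = kg⁻¹·m⁻²·s⁴·A².
  W = J/s (power = energy per time),
      = kg·m²·s⁻³.
  H = Wb/A (inductance = flux per current),
      = kg·m²·s⁻²·A⁻².
  Combining: Bq·F·W·s⁻²·H = s⁻¹ · (kg⁻¹·m⁻²·s⁴·A²) · (kg·m²·s⁻³) · s⁻² · (kg·m²·s⁻²·A⁻²) = kg·m²·s⁻⁴.
Both reduce to kg·m²·s⁻⁴.

Yes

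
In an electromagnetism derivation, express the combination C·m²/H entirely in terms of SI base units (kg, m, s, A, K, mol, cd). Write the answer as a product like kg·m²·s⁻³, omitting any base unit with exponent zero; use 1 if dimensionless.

kg⁻¹·s³·A³

H = kg·m²·s⁻²·A⁻².
So H⁻¹ = kg⁻¹·m⁻²·s²·A².
C = s·A.
Combining: H⁻¹·C·m² = (kg⁻¹·m⁻²·s²·A²) · (s·A) · m² = kg⁻¹·s³·A³.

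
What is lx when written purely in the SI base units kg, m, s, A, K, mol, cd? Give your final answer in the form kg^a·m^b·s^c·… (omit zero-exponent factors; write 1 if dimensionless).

m⁻²·cd

lx = lm/m² (illuminance = luminous flux per area),
    = m⁻²·cd.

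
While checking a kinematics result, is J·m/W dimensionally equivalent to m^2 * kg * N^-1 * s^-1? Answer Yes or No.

Left side:
  W = kg·m²·s⁻³.
  So W⁻¹ = kg⁻¹·m⁻²·s³.
  J = kg·m²·s⁻².
  Combining: W⁻¹·J·m = (kg⁻¹·m⁻²·s³) · (kg·m²·s⁻²) · m = m·s.
Right side:
  N = kg·m/s² = kg·m·s⁻² (force = mass × acceleration).
  So N⁻¹ = kg⁻¹·m⁻¹·s².
  Combining: m²·kg·N⁻¹·s⁻¹ = m² · kg · (kg⁻¹·m⁻¹·s²) · s⁻¹ = m·s.
Both reduce to m·s.

Yes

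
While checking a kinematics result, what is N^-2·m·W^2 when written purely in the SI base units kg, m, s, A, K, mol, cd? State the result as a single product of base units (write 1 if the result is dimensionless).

N = kg·m·s⁻².
So N⁻² = kg⁻²·m⁻²·s⁴.
W = kg·m²·s⁻³.
So W² = kg²·m⁴·s⁻⁶.
Combining: N⁻²·m·W² = (kg⁻²·m⁻²·s⁴) · m · (kg²·m⁴·s⁻⁶) = m³·s⁻².

m³·s⁻²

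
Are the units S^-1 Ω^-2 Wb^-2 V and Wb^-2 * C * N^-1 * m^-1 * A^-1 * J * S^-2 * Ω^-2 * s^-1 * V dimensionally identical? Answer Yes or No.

No

Left side:
  S = kg⁻¹·m⁻²·s³·A².
  So S⁻¹ = kg·m²·s⁻³·A⁻².
  Ω = kg·m²·s⁻³·A⁻².
  So Ω⁻² = kg⁻²·m⁻⁴·s⁶·A⁴.
  Wb = kg·m²·s⁻²·A⁻¹.
  So Wb⁻² = kg⁻²·m⁻⁴·s⁴·A².
  V = kg·m²·s⁻³·A⁻¹.
  Combining: S⁻¹·Ω⁻²·Wb⁻²·V = (kg·m²·s⁻³·A⁻²) · (kg⁻²·m⁻⁴·s⁶·A⁴) · (kg⁻²·m⁻⁴·s⁴·A²) · (kg·m²·s⁻³·A⁻¹) = kg⁻²·m⁻⁴·s⁴·A³.
Right side:
  Wb = kg·m²·s⁻²·A⁻¹.
  So Wb⁻² = kg⁻²·m⁻⁴·s⁴·A².
  C = s·A.
  N = kg·m·s⁻².
  So N⁻¹ = kg⁻¹·m⁻¹·s².
  J = kg·m²·s⁻².
  S = kg⁻¹·m⁻²·s³·A².
  So S⁻² = kg²·m⁴·s⁻⁶·A⁻⁴.
  Ω = kg·m²·s⁻³·A⁻².
  So Ω⁻² = kg⁻²·m⁻⁴·s⁶·A⁴.
  V = kg·m²·s⁻³·A⁻¹.
  Combining: Wb⁻²·C·N⁻¹·m⁻¹·A⁻¹·J·S⁻²·Ω⁻²·s⁻¹·V = (kg⁻²·m⁻⁴·s⁴·A²) · (s·A) · (kg⁻¹·m⁻¹·s²) · m⁻¹ · A⁻¹ · (kg·m²·s⁻²) · (kg²·m⁴·s⁻⁶·A⁻⁴) · (kg⁻²·m⁻⁴·s⁶·A⁴) · s⁻¹ · (kg·m²·s⁻³·A⁻¹) = kg⁻¹·m⁻²·s·A.
Left is kg⁻²·m⁻⁴·s⁴·A³; right is kg⁻¹·m⁻²·s·A — different.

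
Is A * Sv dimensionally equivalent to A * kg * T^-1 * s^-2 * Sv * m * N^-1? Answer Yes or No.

No

Left side:
  Sv = J/kg (equivalent dose = energy per mass),
      = m²·s⁻².
  Combining: A·Sv = A · (m²·s⁻²) = m²·s⁻²·A.
Right side:
  T = kg·s⁻²·A⁻¹.
  So T⁻¹ = kg⁻¹·s²·A.
  Sv = m²·s⁻².
  N = kg·m·s⁻².
  So N⁻¹ = kg⁻¹·m⁻¹·s².
  Combining: A·kg·T⁻¹·s⁻²·Sv·m·N⁻¹ = A · kg · (kg⁻¹·s²·A) · s⁻² · (m²·s⁻²) · m · (kg⁻¹·m⁻¹·s²) = kg⁻¹·m²·A².
Left is m²·s⁻²·A; right is kg⁻¹·m²·A² — different.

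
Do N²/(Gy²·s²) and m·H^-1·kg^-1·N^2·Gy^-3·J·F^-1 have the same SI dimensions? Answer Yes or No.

Left side:
  Gy = J/kg (absorbed dose = energy per mass),
      = m²·s⁻².
  So Gy⁻² = m⁻⁴·s⁴.
  N = kg·m/s² = kg·m·s⁻² (force = mass × acceleration).
  So N² = kg²·m²·s⁻⁴.
  Combining: Gy⁻²·s⁻²·N² = (m⁻⁴·s⁴) · s⁻² · (kg²·m²·s⁻⁴) = kg²·m⁻²·s⁻².
Right side:
  H = Wb/A (inductance = flux per current),
      = kg·m²·s⁻²·A⁻².
  So H⁻¹ = kg⁻¹·m⁻²·s²·A².
  N = kg·m/s² = kg·m·s⁻² (force = mass × acceleration).
  So N² = kg²·m²·s⁻⁴.
  Gy = J/kg (absorbed dose = energy per mass),
      = m²·s⁻².
  So Gy⁻³ = m⁻⁶·s⁶.
  J = N·m (work = force × distance),
      = kg·m²·s⁻².
  F = C/V (capacitance = charge per voltage),
      = A·s/(kg·m²·s⁻³·A⁻¹) (substituting C and V),
      = kg⁻¹·m⁻²·s⁴·A².
  So F⁻¹ = kg·m²·s⁻⁴·A⁻².
  Combining: m·H⁻¹·kg⁻¹·N²·Gy⁻³·J·F⁻¹ = m · (kg⁻¹·m⁻²·s²·A²) · kg⁻¹ · (kg²·m²·s⁻⁴) · (m⁻⁶·s⁶) · (kg·m²·s⁻²) · (kg·m²·s⁻⁴·A⁻²) = kg²·m⁻¹·s⁻².
Left is kg²·m⁻²·s⁻²; right is kg²·m⁻¹·s⁻² — different.

No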